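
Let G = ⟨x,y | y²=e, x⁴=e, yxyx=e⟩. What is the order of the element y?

Compute successive powers until reaching e:
  y¹ = y, y² = e.
The smallest positive k with yᵏ = e is 2.

Answer: 2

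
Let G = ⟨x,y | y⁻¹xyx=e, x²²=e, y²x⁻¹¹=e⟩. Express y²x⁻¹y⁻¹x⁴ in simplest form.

Multiply left to right, reducing at each step:
  (x¹¹) · x⁻¹ = x¹⁰
  (x¹⁰) · y⁻¹ = x¹⁰y⁻¹
  (x¹⁰y⁻¹) · x⁴ = x⁶y⁻¹

Answer: x⁶y⁻¹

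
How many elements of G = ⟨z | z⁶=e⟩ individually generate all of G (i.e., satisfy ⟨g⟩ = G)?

G is cyclic of order 6. An element generates G iff its order is 6, and a cyclic group of order 6 has exactly φ(6) = 2 such elements.

Answer: 2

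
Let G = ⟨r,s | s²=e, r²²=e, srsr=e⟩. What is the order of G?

Enumerate words in the generators, reducing via the relations: the distinct elements are
  {e, r, s, rs, r², r³, r⁴, r⁵, r⁶, r⁷, r⁸, r⁹, r²s, r²¹, r²⁰, r³s, r¹², r¹³, r¹¹, r¹⁰, r¹⁴, r¹⁵, r¹⁶, r¹⁷, r¹⁸, r¹⁹, r⁴s, r⁵s, r⁶s, r⁷s, r⁸s, r⁹s, r²¹s, r²⁰s, r¹²s, r¹³s, r¹¹s, r¹⁰s, r¹⁴s, r¹⁵s, r¹⁶s, r¹⁷s, r¹⁸s, r¹⁹s}.
No further products give new elements, so |G| = 44.

Answer: 44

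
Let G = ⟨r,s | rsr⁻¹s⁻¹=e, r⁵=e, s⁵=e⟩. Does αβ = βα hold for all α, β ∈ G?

Each pair of generators commutes: r·s = rs = s·r. Since the generators pairwise commute, every element of G commutes with every other, so G is abelian.

Answer: Yes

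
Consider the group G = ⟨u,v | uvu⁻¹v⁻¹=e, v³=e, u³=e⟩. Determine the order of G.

Enumerate words in the generators, reducing via the relations: the distinct elements are
  {e, u, v, uv, u², v², uv², u²v, u²v²}.
No further products give new elements, so |G| = 9.

Answer: 9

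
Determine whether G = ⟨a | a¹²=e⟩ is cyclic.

|G| = 12. The element a has order 12 (its powers give 12 distinct elements), so ⟨a⟩ = G and G is cyclic.

Answer: Yes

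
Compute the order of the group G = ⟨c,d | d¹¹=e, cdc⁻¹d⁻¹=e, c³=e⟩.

Enumerate words in the generators, reducing via the relations: the distinct elements are
  {c, d, e, cd, c², d², d³, d⁴, d⁵, d⁶, d⁷, d⁸, d⁹, cd², cd³, cd⁴, cd⁵, cd⁶, cd⁷, cd⁸, cd⁹, c²d, d¹⁰, cd¹⁰, c²d², c²d³, c²d⁴, c²d⁵, c²d⁶, c²d⁷, c²d⁸, c²d⁹, c²d¹⁰}.
No further products give new elements, so |G| = 33.

Answer: 33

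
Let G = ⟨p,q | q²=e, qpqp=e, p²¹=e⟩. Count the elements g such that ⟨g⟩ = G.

⟨g⟩ = G would require ord(g) = |G| = 42, but the maximum element order in G is 21 < 42. So G is not cyclic and no single element generates it: the count is 0.

Answer: 0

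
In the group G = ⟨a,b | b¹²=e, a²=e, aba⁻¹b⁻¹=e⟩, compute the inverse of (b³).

The order of (b³) is 4 (smallest k with (b³)ᵏ = e), so (b³)⁻¹ = (b³)³ = b⁹.
Check: (b³) · (b⁹) → (b³) · b⁹ = e, giving e as required.

Answer: b⁹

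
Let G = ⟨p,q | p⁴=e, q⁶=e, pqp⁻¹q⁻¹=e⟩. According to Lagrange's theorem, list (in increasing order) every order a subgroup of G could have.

|G| = 24 = 2³ · 3. By Lagrange's theorem the order of any subgroup divides 24; the divisors of 24 are 1, 2, 3, 4, 6, 8, 12, 24.

Answer: 1, 2, 3, 4, 6, 8, 12, 24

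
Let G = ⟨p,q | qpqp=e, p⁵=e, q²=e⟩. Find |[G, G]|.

G' = [G, G] is generated by all commutators. The generator-pair commutators are: [p, q] = p².
The subgroup they normally generate is {e, p, p², p³, p⁴}, of order 5.
Check: |G/G'| = 10/5 = 2 is the order of the abelianisation.

Answer: 5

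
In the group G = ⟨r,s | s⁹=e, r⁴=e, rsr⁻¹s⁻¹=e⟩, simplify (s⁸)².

Compute successive powers of (s⁸), reducing at each step:
  (s⁸)²: (s⁸) · s⁸ = s⁷

Answer: s⁷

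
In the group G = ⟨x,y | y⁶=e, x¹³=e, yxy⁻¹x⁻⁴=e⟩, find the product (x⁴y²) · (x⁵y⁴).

Compute (x⁴y²) · (x⁵y⁴) by multiplying left to right and reducing via the relations at each step:
  (x⁴y²) · x⁵ = x⁶y²
  (x⁶y²) · y⁴ = x⁶

Answer: x⁶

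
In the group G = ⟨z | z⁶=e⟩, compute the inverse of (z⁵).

The order of (z⁵) is 6 (smallest k with (z⁵)ᵏ = e), so (z⁵)⁻¹ = (z⁵)⁵ = z.
Check: (z⁵) · z → (z⁵) · z = e, giving e as required.

Answer: z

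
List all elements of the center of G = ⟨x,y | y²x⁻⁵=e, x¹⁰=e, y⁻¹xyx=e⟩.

An element z ∈ Z(G) iff z commutes with every generator.
For example x⁵ is central: (x⁵)·x = x⁶ = x·(x⁵); (x⁵)·y = y⁻¹ = y·(x⁵).
Whereas x ∉ Z(G) since x·y = xy ≠ x⁴y⁻¹ = y·x.
Checking each of the 20 elements this way gives Z(G) = {e, x⁵}, of order 2.

Answer: {e, x⁵}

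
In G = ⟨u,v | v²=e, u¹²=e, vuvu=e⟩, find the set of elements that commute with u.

⟨u⟩ ⊆ C_G(u) since powers of u commute with u; so |C_G(u)| ≥ |⟨u⟩| = 12.
By orbit–stabilizer, |C_G(u)| = |G| / |conj. class of u| = 24 / 2 = 12.
The 12 elements commuting with u are {e, u, u², u³, u⁴, u⁵, u⁶, u⁷, u⁸, u⁹, u¹⁰, u¹¹}.

Answer: {e, u, u², u³, u⁴, u⁵, u⁶, u⁷, u⁸, u⁹, u¹⁰, u¹¹}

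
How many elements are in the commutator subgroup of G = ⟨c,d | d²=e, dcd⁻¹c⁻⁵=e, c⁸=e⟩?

G' = [G, G] is generated by all commutators. The generator-pair commutators are: [c, d] = c⁴.
The subgroup they normally generate is {e, c⁴}, of order 2.
Check: |G/G'| = 16/2 = 8 is the order of the abelianisation.

Answer: 2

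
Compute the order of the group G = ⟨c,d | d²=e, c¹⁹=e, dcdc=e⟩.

Enumerate words in the generators, reducing via the relations: the distinct elements are
  {c, d, e, cd, c², c³, c⁴, c⁵, c⁶, c⁷, c⁸, c⁹, c²d, c³d, c¹², c¹³, c¹¹, c¹⁰, c¹⁴, c¹⁵, c¹⁶, c¹⁷, c¹⁸, c⁴d, c⁵d, c⁶d, c⁷d, c⁸d, c⁹d, c¹²d, c¹³d, c¹¹d, c¹⁰d, c¹⁴d, c¹⁵d, c¹⁶d, c¹⁷d, c¹⁸d}.
No further products give new elements, so |G| = 38.

Answer: 38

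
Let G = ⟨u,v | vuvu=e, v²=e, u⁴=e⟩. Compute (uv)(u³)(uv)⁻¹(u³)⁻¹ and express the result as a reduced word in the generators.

[(uv), (u³)] = (uv)·(u³)·(uv)⁻¹·(u³)⁻¹.
  (uv) · (u³) = u²v
  (u²v) · (uv) = u
  u · u = u²

Answer: u²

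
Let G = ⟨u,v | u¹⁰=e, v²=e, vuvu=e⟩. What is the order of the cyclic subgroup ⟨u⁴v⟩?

|⟨u⁴v⟩| equals the order of u⁴v. Compute successive powers until reaching e:
  (u⁴v)¹ = u⁴v, (u⁴v)² = e.
The smallest positive k with (u⁴v)ᵏ = e is 2, so |⟨u⁴v⟩| = 2.

Answer: 2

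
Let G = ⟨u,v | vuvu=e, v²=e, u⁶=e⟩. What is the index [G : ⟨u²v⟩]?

First find ord(u²v) by computing successive powers:
  (u²v)¹ = u²v, (u²v)² = e.
So |⟨u²v⟩| = ord(u²v) = 2. With |G| = 12, by Lagrange [G : ⟨u²v⟩] = 12/2 = 6.

Answer: 6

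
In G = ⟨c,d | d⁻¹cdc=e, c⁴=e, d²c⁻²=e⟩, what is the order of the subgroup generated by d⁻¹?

|⟨d⁻¹⟩| equals the order of d⁻¹. Compute successive powers until reaching e:
  (d⁻¹)¹ = d⁻¹, (d⁻¹)² = c², (d⁻¹)³ = d, (d⁻¹)⁴ = e.
The smallest positive k with (d⁻¹)ᵏ = e is 4, so |⟨d⁻¹⟩| = 4.

Answer: 4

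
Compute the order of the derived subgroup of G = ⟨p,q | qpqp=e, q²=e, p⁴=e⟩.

G' = [G, G] is generated by all commutators. The generator-pair commutators are: [p, q] = p².
The subgroup they normally generate is {e, p²}, of order 2.
Check: |G/G'| = 8/2 = 4 is the order of the abelianisation.

Answer: 2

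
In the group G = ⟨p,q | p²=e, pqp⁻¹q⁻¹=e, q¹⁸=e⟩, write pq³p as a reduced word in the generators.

Multiply left to right, reducing at each step:
  p · q³ = pq³
  (pq³) · p = q³

Answer: q³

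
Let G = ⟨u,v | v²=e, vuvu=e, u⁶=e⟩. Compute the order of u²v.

Compute successive powers until reaching e:
  (u²v)¹ = u²v, (u²v)² = e.
The smallest positive k with (u²v)ᵏ = e is 2.

Answer: 2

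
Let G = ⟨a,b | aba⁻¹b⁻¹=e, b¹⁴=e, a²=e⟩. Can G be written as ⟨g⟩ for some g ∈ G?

|G| = 28, but the maximum element order in G is 14 < 28. No single element generates all of G, so G is not cyclic.

Answer: No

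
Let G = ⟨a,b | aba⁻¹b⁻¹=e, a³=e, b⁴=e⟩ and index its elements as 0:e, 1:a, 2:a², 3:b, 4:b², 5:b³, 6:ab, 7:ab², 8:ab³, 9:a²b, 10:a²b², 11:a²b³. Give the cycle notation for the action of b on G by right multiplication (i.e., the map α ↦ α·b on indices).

(0 3 4 5)(1 6 7 8)(2 9 10 11)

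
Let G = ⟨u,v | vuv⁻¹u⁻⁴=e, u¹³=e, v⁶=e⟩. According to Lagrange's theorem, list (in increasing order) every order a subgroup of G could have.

|G| = 78 = 2 · 3 · 13. By Lagrange's theorem the order of any subgroup divides 78; the divisors of 78 are 1, 2, 3, 6, 13, 26, 39, 78.

Answer: 1, 2, 3, 6, 13, 26, 39, 78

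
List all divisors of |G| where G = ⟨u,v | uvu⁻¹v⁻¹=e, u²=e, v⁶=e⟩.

|G| = 12 = 2² · 3. By Lagrange's theorem the order of any subgroup divides 12; the divisors of 12 are 1, 2, 3, 4, 6, 12.

Answer: 1, 2, 3, 4, 6, 12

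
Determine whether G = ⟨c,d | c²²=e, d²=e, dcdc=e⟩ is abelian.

c·d = cd but d·c = c²¹d, so c·d ≠ d·c and G is not abelian.

Answer: No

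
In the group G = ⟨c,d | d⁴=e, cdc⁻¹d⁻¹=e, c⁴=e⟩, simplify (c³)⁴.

Compute successive powers of (c³), reducing at each step:
  (c³)²: (c³) · c³ = c²
  (c³)³: (c²) · c³ = c
  (c³)⁴: c · c³ = e

Answer: e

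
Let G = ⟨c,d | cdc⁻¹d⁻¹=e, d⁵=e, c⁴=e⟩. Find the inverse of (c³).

The order of (c³) is 4 (smallest k with (c³)ᵏ = e), so (c³)⁻¹ = (c³)³ = c.
Check: (c³) · c → (c³) · c = e, giving e as required.

Answer: c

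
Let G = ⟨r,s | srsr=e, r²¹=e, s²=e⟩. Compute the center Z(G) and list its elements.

An element z ∈ Z(G) iff z commutes with every generator.
For example e is central: e·r = r = r·e; e·s = s = s·e.
Whereas r ∉ Z(G) since r·s = rs ≠ r²⁰s = s·r.
Checking each of the 42 elements this way gives Z(G) = {e}, of order 1.

Answer: {e}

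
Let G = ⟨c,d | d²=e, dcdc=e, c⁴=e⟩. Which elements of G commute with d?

⟨d⟩ ⊆ C_G(d) since powers of d commute with d; so |C_G(d)| ≥ |⟨d⟩| = 2.
By orbit–stabilizer, |C_G(d)| = |G| / |conj. class of d| = 8 / 2 = 4.
The 4 elements commuting with d are {e, c², d, c²d}.

Answer: {e, c², d, c²d}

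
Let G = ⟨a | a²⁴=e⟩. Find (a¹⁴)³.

Compute successive powers of (a¹⁴), reducing at each step:
  (a¹⁴)²: (a¹⁴) · a¹⁴ = a⁴
  (a¹⁴)³: (a⁴) · a¹⁴ = a¹⁸

Answer: a¹⁸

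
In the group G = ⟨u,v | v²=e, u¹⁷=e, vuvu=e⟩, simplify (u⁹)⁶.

Compute successive powers of (u⁹), reducing at each step:
  (u⁹)²: (u⁹) · u⁹ = u
  (u⁹)³: u · u⁹ = u¹⁰
  (u⁹)⁴: (u¹⁰) · u⁹ = u²
  (u⁹)⁵: (u²) · u⁹ = u¹¹
  (u⁹)⁶: (u¹¹) · u⁹ = u³

Answer: u³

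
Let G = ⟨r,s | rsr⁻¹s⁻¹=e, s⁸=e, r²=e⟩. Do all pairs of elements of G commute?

Each pair of generators commutes: r·s = rs = s·r. Since the generators pairwise commute, every element of G commutes with every other, so G is abelian.

Answer: Yes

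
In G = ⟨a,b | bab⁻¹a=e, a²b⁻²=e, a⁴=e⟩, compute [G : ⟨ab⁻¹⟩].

First find ord(ab⁻¹) by computing successive powers:
  (ab⁻¹)¹ = ab⁻¹, (ab⁻¹)² = a², (ab⁻¹)³ = ab, (ab⁻¹)⁴ = e.
So |⟨ab⁻¹⟩| = ord(ab⁻¹) = 4. With |G| = 8, by Lagrange [G : ⟨ab⁻¹⟩] = 8/4 = 2.

Answer: 2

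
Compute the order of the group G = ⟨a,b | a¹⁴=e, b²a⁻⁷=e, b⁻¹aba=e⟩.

Enumerate words in the generators, reducing via the relations: the distinct elements are
  {a, b, e, ab, a², a³, a⁴, a⁵, a⁶, a⁷, a⁸, a⁹, a²b, a³b, a¹², a¹³, a¹¹, a¹⁰, a⁴b, a⁵b, a⁶b, b⁻¹, ab⁻¹, a²b⁻¹, a³b⁻¹, a⁴b⁻¹, a⁵b⁻¹, a⁶b⁻¹}.
No further products give new elements, so |G| = 28.

Answer: 28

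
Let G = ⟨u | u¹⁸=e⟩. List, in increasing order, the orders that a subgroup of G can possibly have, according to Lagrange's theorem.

|G| = 18 = 2 · 3². By Lagrange's theorem the order of any subgroup divides 18; the divisors of 18 are 1, 2, 3, 6, 9, 18.

Answer: 1, 2, 3, 6, 9, 18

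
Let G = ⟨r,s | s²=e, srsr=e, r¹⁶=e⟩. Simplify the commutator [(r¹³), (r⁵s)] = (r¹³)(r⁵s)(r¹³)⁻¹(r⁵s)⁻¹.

[(r¹³), (r⁵s)] = (r¹³)·(r⁵s)·(r¹³)⁻¹·(r⁵s)⁻¹.
  (r¹³) · (r⁵s) = r²s
  (r²s) · (r³) = r¹⁵s
  (r¹⁵s) · (r⁵s) = r¹⁰

Answer: r¹⁰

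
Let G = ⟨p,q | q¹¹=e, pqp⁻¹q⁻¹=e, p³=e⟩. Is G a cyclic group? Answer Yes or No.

|G| = 33. The element pq has order 33 (its powers give 33 distinct elements), so ⟨pq⟩ = G and G is cyclic.

Answer: Yes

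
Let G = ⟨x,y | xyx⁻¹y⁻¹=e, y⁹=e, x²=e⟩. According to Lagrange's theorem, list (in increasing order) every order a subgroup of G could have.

|G| = 18 = 2 · 3². By Lagrange's theorem the order of any subgroup divides 18; the divisors of 18 are 1, 2, 3, 6, 9, 18.

Answer: 1, 2, 3, 6, 9, 18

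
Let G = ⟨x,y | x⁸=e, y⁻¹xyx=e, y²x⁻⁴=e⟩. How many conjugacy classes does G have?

The conjugacy classes (representative and size) are:
  [e] (size 1), [x⁷] (size 2), [x⁶] (size 2), [x³] (size 2), [x⁴] (size 1), [x²y⁻¹] (size 4), [x³y⁻¹] (size 4).
Class equation: 1 + 2 + 2 + 2 + 1 + 4 + 4 = 16 = |G|. So G has 7 conjugacy classes.

Answer: 7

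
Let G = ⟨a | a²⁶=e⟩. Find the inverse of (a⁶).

The order of (a⁶) is 13 (smallest k with (a⁶)ᵏ = e), so (a⁶)⁻¹ = (a⁶)¹² = a²⁰.
Check: (a⁶) · (a²⁰) → (a⁶) · a²⁰ = e, giving e as required.

Answer: a²⁰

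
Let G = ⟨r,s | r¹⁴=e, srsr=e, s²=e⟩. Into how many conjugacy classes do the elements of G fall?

The conjugacy classes (representative and size) are:
  [e] (size 1), [r¹³] (size 2), [r²] (size 2), [r³] (size 2), [r¹⁰] (size 2), [r⁵] (size 2), [r⁸] (size 2), [r⁷] (size 1), [r⁶s] (size 7), [r⁹s] (size 7).
Class equation: 1 + 2 + 2 + 2 + 2 + 2 + 2 + 1 + 7 + 7 = 28 = |G|. So G has 10 conjugacy classes.

Answer: 10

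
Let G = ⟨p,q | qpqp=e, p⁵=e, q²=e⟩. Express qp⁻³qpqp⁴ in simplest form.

Multiply left to right, reducing at each step:
  q · p⁻³ = p³q
  (p³q) · q = p³
  (p³) · p = p⁴
  (p⁴) · q = p⁴q
  (p⁴q) · p⁴ = q

Answer: q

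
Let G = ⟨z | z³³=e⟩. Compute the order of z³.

Compute successive powers until reaching e:
  (z³)¹ = z³, (z³)² = z⁶, (z³)³ = z⁹, (z³)⁴ = z¹², (z³)⁵ = z¹⁵, (z³)⁶ = z¹⁸, (z³)⁷ = z²¹, (z³)⁸ = z²⁴, (z³)⁹ = z²⁷, (z³)¹⁰ = z³⁰, (z³)¹¹ = e.
The smallest positive k with (z³)ᵏ = e is 11.

Answer: 11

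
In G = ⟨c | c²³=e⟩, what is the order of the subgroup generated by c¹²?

|⟨c¹²⟩| equals the order of c¹². Compute successive powers until reaching e:
  (c¹²)¹ = c¹², (c¹²)² = c, (c¹²)³ = c¹³, (c¹²)⁴ = c², (c¹²)⁵ = c¹⁴, (c¹²)⁶ = c³, (c¹²)⁷ = c¹⁵, (c¹²)⁸ = c⁴, (c¹²)⁹ = c¹⁶, (c¹²)¹⁰ = c⁵, (c¹²)¹¹ = c¹⁷, (c¹²)¹² = c⁶, (c¹²)¹³ = c¹⁸, (c¹²)¹⁴ = c⁷, (c¹²)¹⁵ = c¹⁹, (c¹²)¹⁶ = c⁸, (c¹²)¹⁷ = c²⁰, (c¹²)¹⁸ = c⁹, (c¹²)¹⁹ = c²¹, (c¹²)²⁰ = c¹⁰, (c¹²)²¹ = c²², (c¹²)²² = c¹¹, (c¹²)²³ = e.
The smallest positive k with (c¹²)ᵏ = e is 23, so |⟨c¹²⟩| = 23.

Answer: 23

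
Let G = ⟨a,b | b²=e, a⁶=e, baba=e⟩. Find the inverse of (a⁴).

The order of (a⁴) is 3 (smallest k with (a⁴)ᵏ = e), so (a⁴)⁻¹ = (a⁴)² = a².
Check: (a⁴) · (a²) → (a⁴) · a² = e, giving e as required.

Answer: a²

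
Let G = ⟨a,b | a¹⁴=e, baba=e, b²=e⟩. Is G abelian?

a·b = ab but b·a = a¹³b, so a·b ≠ b·a and G is not abelian.

Answer: No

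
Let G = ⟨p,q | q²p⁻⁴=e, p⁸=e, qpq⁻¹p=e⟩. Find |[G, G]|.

G' = [G, G] is generated by all commutators. The generator-pair commutators are: [p, q] = p².
The subgroup they normally generate is {e, p², p⁴, p⁶}, of order 4.
Check: |G/G'| = 16/4 = 4 is the order of the abelianisation.

Answer: 4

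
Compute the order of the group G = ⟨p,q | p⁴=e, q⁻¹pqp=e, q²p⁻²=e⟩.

Enumerate words in the generators, reducing via the relations: the distinct elements are
  {e, p, q, pq, p², p³, q⁻¹, pq⁻¹}.
No further products give new elements, so |G| = 8.

Answer: 8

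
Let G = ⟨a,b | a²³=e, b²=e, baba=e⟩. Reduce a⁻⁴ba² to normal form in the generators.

Multiply left to right, reducing at each step:
  (a¹⁹) · b = a¹⁹b
  (a¹⁹b) · a² = a¹⁷b

Answer: a¹⁷b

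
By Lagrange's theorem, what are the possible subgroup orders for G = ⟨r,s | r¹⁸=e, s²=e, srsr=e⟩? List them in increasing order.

|G| = 36 = 2² · 3². By Lagrange's theorem the order of any subgroup divides 36; the divisors of 36 are 1, 2, 3, 4, 6, 9, 12, 18, 36.

Answer: 1, 2, 3, 4, 6, 9, 12, 18, 36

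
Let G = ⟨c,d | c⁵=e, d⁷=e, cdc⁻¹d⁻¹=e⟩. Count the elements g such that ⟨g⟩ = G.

G is cyclic of order 35. An element generates G iff its order is 35, and a cyclic group of order 35 has exactly φ(35) = 24 such elements.

Answer: 24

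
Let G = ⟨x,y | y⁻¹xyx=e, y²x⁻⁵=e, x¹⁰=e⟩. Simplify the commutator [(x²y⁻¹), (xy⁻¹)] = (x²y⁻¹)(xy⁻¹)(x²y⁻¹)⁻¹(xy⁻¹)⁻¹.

[(x²y⁻¹), (xy⁻¹)] = (x²y⁻¹)·(xy⁻¹)·(x²y⁻¹)⁻¹·(xy⁻¹)⁻¹.
  (x²y⁻¹) · (xy⁻¹) = x⁶
  (x⁶) · (x²y) = x³y⁻¹
  (x³y⁻¹) · (xy) = x²

Answer: x²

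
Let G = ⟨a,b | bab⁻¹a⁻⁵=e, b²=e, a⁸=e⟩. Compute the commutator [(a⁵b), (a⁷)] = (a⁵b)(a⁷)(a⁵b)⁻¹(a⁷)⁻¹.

[(a⁵b), (a⁷)] = (a⁵b)·(a⁷)·(a⁵b)⁻¹·(a⁷)⁻¹.
  (a⁵b) · (a⁷) = b
  b · (a⁷b) = a³
  (a³) · a = a⁴

Answer: a⁴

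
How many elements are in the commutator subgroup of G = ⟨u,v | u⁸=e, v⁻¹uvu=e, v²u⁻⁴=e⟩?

G' = [G, G] is generated by all commutators. The generator-pair commutators are: [u, v] = u².
The subgroup they normally generate is {e, u², u⁴, u⁶}, of order 4.
Check: |G/G'| = 16/4 = 4 is the order of the abelianisation.

Answer: 4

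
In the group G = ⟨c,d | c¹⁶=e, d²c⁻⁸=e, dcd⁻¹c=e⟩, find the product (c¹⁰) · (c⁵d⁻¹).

Compute (c¹⁰) · (c⁵d⁻¹) by multiplying left to right and reducing via the relations at each step:
  (c¹⁰) · c⁵ = c¹⁵
  (c¹⁵) · d⁻¹ = c⁷d

Answer: c⁷d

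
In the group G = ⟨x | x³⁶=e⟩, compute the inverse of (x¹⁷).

The order of (x¹⁷) is 36 (smallest k with (x¹⁷)ᵏ = e), so (x¹⁷)⁻¹ = (x¹⁷)³⁵ = x¹⁹.
Check: (x¹⁷) · (x¹⁹) → (x¹⁷) · x¹⁹ = e, giving e as required.

Answer: x¹⁹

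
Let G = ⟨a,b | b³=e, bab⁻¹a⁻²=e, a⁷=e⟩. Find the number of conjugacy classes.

The conjugacy classes (representative and size) are:
  [e] (size 1), [a²] (size 3), [a⁵] (size 3), [b] (size 7), [b²] (size 7).
Class equation: 1 + 3 + 3 + 7 + 7 = 21 = |G|. So G has 5 conjugacy classes.

Answer: 5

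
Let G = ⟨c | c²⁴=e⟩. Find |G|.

G is generated by a single element, so G is cyclic. The relator gives c²⁴ = e and no smaller power is forced to be e, so the 24 powers {c, e, c², c³, c⁴, c⁵, c⁶, c⁷, c⁸, c⁹, c²², c²³, c²¹, c²⁰, c¹², c¹³, c¹¹, c¹⁰, c¹⁴, c¹⁵, c¹⁶, c¹⁷, c¹⁸, c¹⁹} are distinct. Hence |G| = 24.

Answer: 24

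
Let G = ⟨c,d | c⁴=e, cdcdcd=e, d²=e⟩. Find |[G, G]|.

G' = [G, G] is generated by all commutators. The generator-pair commutators are: [c, d] = c²dc.
The subgroup they normally generate is {e, c², cd, dc³, c²dc, c³d, c²dc³, dc, cdc², dc²d, c²dc²d, c³dc²}, of order 12.
Check: |G/G'| = 24/12 = 2 is the order of the abelianisation.

Answer: 12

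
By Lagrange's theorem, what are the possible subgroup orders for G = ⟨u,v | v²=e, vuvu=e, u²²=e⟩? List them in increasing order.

|G| = 44 = 2² · 11. By Lagrange's theorem the order of any subgroup divides 44; the divisors of 44 are 1, 2, 4, 11, 22, 44.

Answer: 1, 2, 4, 11, 22, 44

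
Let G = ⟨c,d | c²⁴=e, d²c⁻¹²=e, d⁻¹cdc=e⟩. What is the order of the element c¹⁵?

Compute successive powers until reaching e:
  (c¹⁵)¹ = c¹⁵, (c¹⁵)² = c⁶, (c¹⁵)³ = c²¹, (c¹⁵)⁴ = c¹², (c¹⁵)⁵ = c³, (c¹⁵)⁶ = c¹⁸, (c¹⁵)⁷ = c⁹, (c¹⁵)⁸ = e.
The smallest positive k with (c¹⁵)ᵏ = e is 8.

Answer: 8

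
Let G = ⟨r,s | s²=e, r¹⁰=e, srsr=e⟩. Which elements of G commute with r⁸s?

⟨r⁸s⟩ ⊆ C_G(r⁸s) since powers of r⁸s commute with r⁸s; so |C_G(r⁸s)| ≥ |⟨r⁸s⟩| = 2.
By orbit–stabilizer, |C_G(r⁸s)| = |G| / |conj. class of r⁸s| = 20 / 5 = 4.
The 4 elements commuting with r⁸s are {e, r⁵, r³s, r⁸s}.

Answer: {e, r⁵, r³s, r⁸s}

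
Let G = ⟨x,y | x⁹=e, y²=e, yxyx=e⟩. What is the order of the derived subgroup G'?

G' = [G, G] is generated by all commutators. The generator-pair commutators are: [x, y] = x².
The subgroup they normally generate is {e, x, x², x³, x⁴, x⁵, x⁶, x⁷, x⁸}, of order 9.
Check: |G/G'| = 18/9 = 2 is the order of the abelianisation.

Answer: 9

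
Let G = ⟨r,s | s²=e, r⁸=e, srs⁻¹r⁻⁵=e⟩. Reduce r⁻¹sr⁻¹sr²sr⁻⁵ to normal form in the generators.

Multiply left to right, reducing at each step:
  (r⁷) · s = r⁷s
  (r⁷s) · r⁻¹ = r²s
  (r²s) · s = r²
  (r²) · r² = r⁴
  (r⁴) · s = r⁴s
  (r⁴s) · r⁻⁵ = r³s

Answer: r³s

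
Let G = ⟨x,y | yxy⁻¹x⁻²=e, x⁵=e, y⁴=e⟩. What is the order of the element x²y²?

Compute successive powers until reaching e:
  (x²y²)¹ = x²y², (x²y²)² = e.
The smallest positive k with (x²y²)ᵏ = e is 2.

Answer: 2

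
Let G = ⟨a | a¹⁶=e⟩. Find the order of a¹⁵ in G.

Compute successive powers until reaching e:
  (a¹⁵)¹ = a¹⁵, (a¹⁵)² = a¹⁴, (a¹⁵)³ = a¹³, (a¹⁵)⁴ = a¹², (a¹⁵)⁵ = a¹¹, (a¹⁵)⁶ = a¹⁰, (a¹⁵)⁷ = a⁹, (a¹⁵)⁸ = a⁸, (a¹⁵)⁹ = a⁷, (a¹⁵)¹⁰ = a⁶, (a¹⁵)¹¹ = a⁵, (a¹⁵)¹² = a⁴, (a¹⁵)¹³ = a³, (a¹⁵)¹⁴ = a², (a¹⁵)¹⁵ = a, (a¹⁵)¹⁶ = e.
The smallest positive k with (a¹⁵)ᵏ = e is 16.

Answer: 16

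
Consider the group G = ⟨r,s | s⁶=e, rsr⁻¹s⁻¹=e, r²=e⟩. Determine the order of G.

Enumerate words in the generators, reducing via the relations: the distinct elements are
  {e, r, s, rs, s², s³, s⁴, s⁵, rs², rs³, rs⁴, rs⁵}.
No further products give new elements, so |G| = 12.

Answer: 12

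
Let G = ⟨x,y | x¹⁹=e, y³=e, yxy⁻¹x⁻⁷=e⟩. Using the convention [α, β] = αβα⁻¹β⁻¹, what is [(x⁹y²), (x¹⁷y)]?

[(x⁹y²), (x¹⁷y)] = (x⁹y²)·(x¹⁷y)·(x⁹y²)⁻¹·(x¹⁷y)⁻¹.
  (x⁹y²) · (x¹⁷y) = x⁶
  (x⁶) · (x¹³y) = y
  y · (x³y²) = x²

Answer: x²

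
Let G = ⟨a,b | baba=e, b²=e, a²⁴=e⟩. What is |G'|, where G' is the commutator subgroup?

G' = [G, G] is generated by all commutators. The generator-pair commutators are: [a, b] = a².
The subgroup they normally generate is {e, a², a⁴, a⁶, a⁸, a¹⁰, a¹², a¹⁴, a¹⁶, a¹⁸, a²⁰, a²²}, of order 12.
Check: |G/G'| = 48/12 = 4 is the order of the abelianisation.

Answer: 12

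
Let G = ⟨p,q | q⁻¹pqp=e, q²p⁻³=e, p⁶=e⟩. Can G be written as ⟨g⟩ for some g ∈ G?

Every cyclic group is abelian. But p·q = pq while q·p = p²q⁻¹, so p·q ≠ q·p and G is not abelian. Hence G is not cyclic.

Answer: No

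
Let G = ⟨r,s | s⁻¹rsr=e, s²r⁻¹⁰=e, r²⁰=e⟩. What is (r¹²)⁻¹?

The order of (r¹²) is 5 (smallest k with (r¹²)ᵏ = e), so (r¹²)⁻¹ = (r¹²)⁴ = r⁸.
Check: (r¹²) · (r⁸) → (r¹²) · r⁸ = e, giving e as required.

Answer: r⁸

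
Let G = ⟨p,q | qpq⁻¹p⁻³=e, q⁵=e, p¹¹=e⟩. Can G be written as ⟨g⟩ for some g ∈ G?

Every cyclic group is abelian. But p·q = pq while q·p = p³q, so p·q ≠ q·p and G is not abelian. Hence G is not cyclic.

Answer: No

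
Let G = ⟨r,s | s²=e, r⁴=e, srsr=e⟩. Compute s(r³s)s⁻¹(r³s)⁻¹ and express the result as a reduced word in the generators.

[s, (r³s)] = s·(r³s)·s⁻¹·(r³s)⁻¹.
  s · (r³s) = r
  r · s = rs
  (rs) · (r³s) = r²

Answer: r²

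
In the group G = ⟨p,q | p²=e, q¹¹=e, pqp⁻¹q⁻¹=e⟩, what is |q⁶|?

Compute successive powers until reaching e:
  (q⁶)¹ = q⁶, (q⁶)² = q, (q⁶)³ = q⁷, (q⁶)⁴ = q², (q⁶)⁵ = q⁸, (q⁶)⁶ = q³, (q⁶)⁷ = q⁹, (q⁶)⁸ = q⁴, (q⁶)⁹ = q¹⁰, (q⁶)¹⁰ = q⁵, (q⁶)¹¹ = e.
The smallest positive k with (q⁶)ᵏ = e is 11.

Answer: 11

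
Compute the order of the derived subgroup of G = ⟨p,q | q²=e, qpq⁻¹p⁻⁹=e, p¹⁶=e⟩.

G' = [G, G] is generated by all commutators. The generator-pair commutators are: [p, q] = p⁸.
The subgroup they normally generate is {e, p⁸}, of order 2.
Check: |G/G'| = 32/2 = 16 is the order of the abelianisation.

Answer: 2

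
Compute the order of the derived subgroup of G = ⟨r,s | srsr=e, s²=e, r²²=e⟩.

G' = [G, G] is generated by all commutators. The generator-pair commutators are: [r, s] = r².
The subgroup they normally generate is {e, r², r⁴, r⁶, r⁸, r¹⁰, r¹², r¹⁴, r¹⁶, r¹⁸, r²⁰}, of order 11.
Check: |G/G'| = 44/11 = 4 is the order of the abelianisation.

Answer: 11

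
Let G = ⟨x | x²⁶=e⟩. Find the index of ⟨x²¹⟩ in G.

First find ord(x²¹) by computing successive powers:
  (x²¹)¹ = x²¹, (x²¹)² = x¹⁶, (x²¹)³ = x¹¹, (x²¹)⁴ = x⁶, (x²¹)⁵ = x, (x²¹)⁶ = x²², (x²¹)⁷ = x¹⁷, (x²¹)⁸ = x¹², (x²¹)⁹ = x⁷, (x²¹)¹⁰ = x², (x²¹)¹¹ = x²³, (x²¹)¹² = x¹⁸, (x²¹)¹³ = x¹³, (x²¹)¹⁴ = x⁸, (x²¹)¹⁵ = x³, (x²¹)¹⁶ = x²⁴, (x²¹)¹⁷ = x¹⁹, (x²¹)¹⁸ = x¹⁴, (x²¹)¹⁹ = x⁹, (x²¹)²⁰ = x⁴, (x²¹)²¹ = x²⁵, (x²¹)²² = x²⁰, (x²¹)²³ = x¹⁵, (x²¹)²⁴ = x¹⁰, (x²¹)²⁵ = x⁵, (x²¹)²⁶ = e.
So |⟨x²¹⟩| = ord(x²¹) = 26. With |G| = 26, by Lagrange [G : ⟨x²¹⟩] = 26/26 = 1.

Answer: 1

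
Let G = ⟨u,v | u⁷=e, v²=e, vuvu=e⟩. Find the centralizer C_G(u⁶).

⟨u⁶⟩ ⊆ C_G(u⁶) since powers of u⁶ commute with u⁶; so |C_G(u⁶)| ≥ |⟨u⁶⟩| = 7.
By orbit–stabilizer, |C_G(u⁶)| = |G| / |conj. class of u⁶| = 14 / 2 = 7.
The 7 elements commuting with u⁶ are {e, u, u², u³, u⁴, u⁵, u⁶}.

Answer: {e, u, u², u³, u⁴, u⁵, u⁶}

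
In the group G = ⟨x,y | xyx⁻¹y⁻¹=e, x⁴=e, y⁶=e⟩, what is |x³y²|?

Compute successive powers until reaching e:
  (x³y²)¹ = x³y², (x³y²)² = x²y⁴, (x³y²)³ = x, (x³y²)⁴ = y², (x³y²)⁵ = x³y⁴, (x³y²)⁶ = x², (x³y²)⁷ = xy², (x³y²)⁸ = y⁴, (x³y²)⁹ = x³, (x³y²)¹⁰ = x²y², (x³y²)¹¹ = xy⁴, (x³y²)¹² = e.
The smallest positive k with (x³y²)ᵏ = e is 12.

Answer: 12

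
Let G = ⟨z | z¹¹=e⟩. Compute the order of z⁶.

Compute successive powers until reaching e:
  (z⁶)¹ = z⁶, (z⁶)² = z, (z⁶)³ = z⁷, (z⁶)⁴ = z², (z⁶)⁵ = z⁸, (z⁶)⁶ = z³, (z⁶)⁷ = z⁹, (z⁶)⁸ = z⁴, (z⁶)⁹ = z¹⁰, (z⁶)¹⁰ = z⁵, (z⁶)¹¹ = e.
The smallest positive k with (z⁶)ᵏ = e is 11.

Answer: 11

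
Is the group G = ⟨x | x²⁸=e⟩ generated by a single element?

|G| = 28. The element x has order 28 (its powers give 28 distinct elements), so ⟨x⟩ = G and G is cyclic.

Answer: Yes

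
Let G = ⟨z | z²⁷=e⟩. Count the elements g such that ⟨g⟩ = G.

G is cyclic of order 27. An element generates G iff its order is 27, and a cyclic group of order 27 has exactly φ(27) = 18 such elements.

Answer: 18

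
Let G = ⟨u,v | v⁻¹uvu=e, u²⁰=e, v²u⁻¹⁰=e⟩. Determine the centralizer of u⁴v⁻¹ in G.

⟨u⁴v⁻¹⟩ ⊆ C_G(u⁴v⁻¹) since powers of u⁴v⁻¹ commute with u⁴v⁻¹; so |C_G(u⁴v⁻¹)| ≥ |⟨u⁴v⁻¹⟩| = 4.
By orbit–stabilizer, |C_G(u⁴v⁻¹)| = |G| / |conj. class of u⁴v⁻¹| = 40 / 10 = 4.
The 4 elements commuting with u⁴v⁻¹ are {e, u¹⁰, u⁴v, u⁴v⁻¹}.

Answer: {e, u¹⁰, u⁴v, u⁴v⁻¹}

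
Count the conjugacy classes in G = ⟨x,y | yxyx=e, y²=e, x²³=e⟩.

The conjugacy classes (representative and size) are:
  [e] (size 1), [x] (size 2), [x²¹] (size 2), [x²⁰] (size 2), [x⁴] (size 2), [x¹⁸] (size 2), [x⁶] (size 2), [x¹⁶] (size 2), [x⁸] (size 2), [x⁹] (size 2), [x¹⁰] (size 2), [x¹²] (size 2), [x¹⁸y] (size 23).
Class equation: 1 + 2 + 2 + 2 + 2 + 2 + 2 + 2 + 2 + 2 + 2 + 2 + 23 = 46 = |G|. So G has 13 conjugacy classes.

Answer: 13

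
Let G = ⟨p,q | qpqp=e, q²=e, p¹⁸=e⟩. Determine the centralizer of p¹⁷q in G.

⟨p¹⁷q⟩ ⊆ C_G(p¹⁷q) since powers of p¹⁷q commute with p¹⁷q; so |C_G(p¹⁷q)| ≥ |⟨p¹⁷q⟩| = 2.
By orbit–stabilizer, |C_G(p¹⁷q)| = |G| / |conj. class of p¹⁷q| = 36 / 9 = 4.
The 4 elements commuting with p¹⁷q are {e, p⁹, p¹⁷q, p⁸q}.

Answer: {e, p⁹, p¹⁷q, p⁸q}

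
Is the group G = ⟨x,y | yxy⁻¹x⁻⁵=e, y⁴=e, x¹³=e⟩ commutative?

x·y = xy but y·x = x⁵y, so x·y ≠ y·x and G is not abelian.

Answer: No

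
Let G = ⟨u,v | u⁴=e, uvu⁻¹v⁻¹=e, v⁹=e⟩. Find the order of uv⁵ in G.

Compute successive powers until reaching e:
  (uv⁵)¹ = uv⁵, (uv⁵)² = u²v, (uv⁵)³ = u³v⁶, (uv⁵)⁴ = v², (uv⁵)⁵ = uv⁷, (uv⁵)⁶ = u²v³, (uv⁵)⁷ = u³v⁸, (uv⁵)⁸ = v⁴, (uv⁵)⁹ = u, (uv⁵)¹⁰ = u²v⁵, (uv⁵)¹¹ = u³v, (uv⁵)¹² = v⁶, (uv⁵)¹³ = uv², (uv⁵)¹⁴ = u²v⁷, (uv⁵)¹⁵ = u³v³, (uv⁵)¹⁶ = v⁸, (uv⁵)¹⁷ = uv⁴, (uv⁵)¹⁸ = u², (uv⁵)¹⁹ = u³v⁵, (uv⁵)²⁰ = v, (uv⁵)²¹ = uv⁶, (uv⁵)²² = u²v², (uv⁵)²³ = u³v⁷, (uv⁵)²⁴ = v³, (uv⁵)²⁵ = uv⁸, (uv⁵)²⁶ = u²v⁴, (uv⁵)²⁷ = u³, (uv⁵)²⁸ = v⁵, (uv⁵)²⁹ = uv, (uv⁵)³⁰ = u²v⁶, (uv⁵)³¹ = u³v², (uv⁵)³² = v⁷, (uv⁵)³³ = uv³, (uv⁵)³⁴ = u²v⁸, (uv⁵)³⁵ = u³v⁴, (uv⁵)³⁶ = e.
The smallest positive k with (uv⁵)ᵏ = e is 36.

Answer: 36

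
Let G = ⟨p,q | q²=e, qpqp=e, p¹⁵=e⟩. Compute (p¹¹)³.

Compute successive powers of (p¹¹), reducing at each step:
  (p¹¹)²: (p¹¹) · p¹¹ = p⁷
  (p¹¹)³: (p⁷) · p¹¹ = p³

Answer: p³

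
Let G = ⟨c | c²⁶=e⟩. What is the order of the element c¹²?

Compute successive powers until reaching e:
  (c¹²)¹ = c¹², (c¹²)² = c²⁴, (c¹²)³ = c¹⁰, (c¹²)⁴ = c²², (c¹²)⁵ = c⁸, (c¹²)⁶ = c²⁰, (c¹²)⁷ = c⁶, (c¹²)⁸ = c¹⁸, (c¹²)⁹ = c⁴, (c¹²)¹⁰ = c¹⁶, (c¹²)¹¹ = c², (c¹²)¹² = c¹⁴, (c¹²)¹³ = e.
The smallest positive k with (c¹²)ᵏ = e is 13.

Answer: 13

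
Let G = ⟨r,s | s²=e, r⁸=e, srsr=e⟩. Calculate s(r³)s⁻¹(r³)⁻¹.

[s, (r³)] = s·(r³)·s⁻¹·(r³)⁻¹.
  s · (r³) = r⁵s
  (r⁵s) · s = r⁵
  (r⁵) · (r⁵) = r²

Answer: r²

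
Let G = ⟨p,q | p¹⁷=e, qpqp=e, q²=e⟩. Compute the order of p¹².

Compute successive powers until reaching e:
  (p¹²)¹ = p¹², (p¹²)² = p⁷, (p¹²)³ = p², (p¹²)⁴ = p¹⁴, (p¹²)⁵ = p⁹, (p¹²)⁶ = p⁴, (p¹²)⁷ = p¹⁶, (p¹²)⁸ = p¹¹, (p¹²)⁹ = p⁶, (p¹²)¹⁰ = p, (p¹²)¹¹ = p¹³, (p¹²)¹² = p⁸, (p¹²)¹³ = p³, (p¹²)¹⁴ = p¹⁵, (p¹²)¹⁵ = p¹⁰, (p¹²)¹⁶ = p⁵, (p¹²)¹⁷ = e.
The smallest positive k with (p¹²)ᵏ = e is 17.

Answer: 17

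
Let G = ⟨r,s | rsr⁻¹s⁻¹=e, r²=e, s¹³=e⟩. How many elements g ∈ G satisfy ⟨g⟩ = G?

G is cyclic of order 26. An element generates G iff its order is 26, and a cyclic group of order 26 has exactly φ(26) = 12 such elements.

Answer: 12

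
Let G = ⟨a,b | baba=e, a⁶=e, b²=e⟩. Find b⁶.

Compute successive powers of b, reducing at each step:
  b²: b · b = e
  b³: e · b = b
  b⁴: b · b = e
  b⁵: e · b = b
  b⁶: b · b = e

Answer: e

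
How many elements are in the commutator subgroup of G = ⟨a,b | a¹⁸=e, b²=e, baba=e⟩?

G' = [G, G] is generated by all commutators. The generator-pair commutators are: [a, b] = a².
The subgroup they normally generate is {e, a², a⁴, a⁶, a⁸, a¹⁰, a¹², a¹⁴, a¹⁶}, of order 9.
Check: |G/G'| = 36/9 = 4 is the order of the abelianisation.

Answer: 9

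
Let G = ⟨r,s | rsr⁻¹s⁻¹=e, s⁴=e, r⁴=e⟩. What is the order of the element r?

Compute successive powers until reaching e:
  r¹ = r, r² = r², r³ = r³, r⁴ = e.
The smallest positive k with rᵏ = e is 4.

Answer: 4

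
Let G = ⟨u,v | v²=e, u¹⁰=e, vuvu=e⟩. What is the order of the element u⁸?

Compute successive powers until reaching e:
  (u⁸)¹ = u⁸, (u⁸)² = u⁶, (u⁸)³ = u⁴, (u⁸)⁴ = u², (u⁸)⁵ = e.
The smallest positive k with (u⁸)ᵏ = e is 5.

Answer: 5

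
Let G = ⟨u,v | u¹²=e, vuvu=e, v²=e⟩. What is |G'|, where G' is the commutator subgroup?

G' = [G, G] is generated by all commutators. The generator-pair commutators are: [u, v] = u².
The subgroup they normally generate is {e, u², u⁴, u⁶, u⁸, u¹⁰}, of order 6.
Check: |G/G'| = 24/6 = 4 is the order of the abelianisation.

Answer: 6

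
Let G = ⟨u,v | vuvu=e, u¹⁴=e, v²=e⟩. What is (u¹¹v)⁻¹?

The order of (u¹¹v) is 2 (smallest k with (u¹¹v)ᵏ = e), so (u¹¹v)⁻¹ = (u¹¹v)¹ = u¹¹v.
Check: (u¹¹v) · (u¹¹v) → (u¹¹v) · u¹¹ = v;   v · v = e, giving e as required.

Answer: u¹¹v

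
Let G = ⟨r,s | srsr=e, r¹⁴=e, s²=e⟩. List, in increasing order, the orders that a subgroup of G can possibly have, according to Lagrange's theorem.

|G| = 28 = 2² · 7. By Lagrange's theorem the order of any subgroup divides 28; the divisors of 28 are 1, 2, 4, 7, 14, 28.

Answer: 1, 2, 4, 7, 14, 28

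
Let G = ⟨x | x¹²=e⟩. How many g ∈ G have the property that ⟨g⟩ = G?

G is cyclic of order 12. An element generates G iff its order is 12, and a cyclic group of order 12 has exactly φ(12) = 4 such elements.

Answer: 4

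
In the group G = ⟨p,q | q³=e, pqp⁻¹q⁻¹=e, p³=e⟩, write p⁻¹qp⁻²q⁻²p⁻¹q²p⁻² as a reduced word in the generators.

Multiply left to right, reducing at each step:
  (p²) · q = p²q
  (p²q) · p⁻² = q
  q · q⁻² = q²
  (q²) · p⁻¹ = p²q²
  (p²q²) · q² = p²q
  (p²q) · p⁻² = q

Answer: q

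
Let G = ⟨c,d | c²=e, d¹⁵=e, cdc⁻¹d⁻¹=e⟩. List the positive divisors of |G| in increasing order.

|G| = 30 = 2 · 3 · 5. By Lagrange's theorem the order of any subgroup divides 30; the divisors of 30 are 1, 2, 3, 5, 6, 10, 15, 30.

Answer: 1, 2, 3, 5, 6, 10, 15, 30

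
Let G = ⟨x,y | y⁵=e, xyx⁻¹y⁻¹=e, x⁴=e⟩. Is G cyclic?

|G| = 20. The element xy has order 20 (its powers give 20 distinct elements), so ⟨xy⟩ = G and G is cyclic.

Answer: Yes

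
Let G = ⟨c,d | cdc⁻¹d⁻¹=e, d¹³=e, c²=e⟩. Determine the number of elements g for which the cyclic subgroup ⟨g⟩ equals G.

G is cyclic of order 26. An element generates G iff its order is 26, and a cyclic group of order 26 has exactly φ(26) = 12 such elements.

Answer: 12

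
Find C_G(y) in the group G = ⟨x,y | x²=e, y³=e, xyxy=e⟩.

⟨y⟩ ⊆ C_G(y) since powers of y commute with y; so |C_G(y)| ≥ |⟨y⟩| = 3.
By orbit–stabilizer, |C_G(y)| = |G| / |conj. class of y| = 6 / 2 = 3.
The 3 elements commuting with y are {e, y, y²}.

Answer: {e, y, y²}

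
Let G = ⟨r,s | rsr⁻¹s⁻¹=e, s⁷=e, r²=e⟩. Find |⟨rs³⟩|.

|⟨rs³⟩| equals the order of rs³. Compute successive powers until reaching e:
  (rs³)¹ = rs³, (rs³)² = s⁶, (rs³)³ = rs², (rs³)⁴ = s⁵, (rs³)⁵ = rs, (rs³)⁶ = s⁴, (rs³)⁷ = r, (rs³)⁸ = s³, (rs³)⁹ = rs⁶, (rs³)¹⁰ = s², (rs³)¹¹ = rs⁵, (rs³)¹² = s, (rs³)¹³ = rs⁴, (rs³)¹⁴ = e.
The smallest positive k with (rs³)ᵏ = e is 14, so |⟨rs³⟩| = 14.

Answer: 14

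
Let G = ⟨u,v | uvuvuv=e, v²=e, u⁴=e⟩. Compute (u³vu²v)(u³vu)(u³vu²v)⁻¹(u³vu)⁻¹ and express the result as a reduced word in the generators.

[(u³vu²v), (u³vu)] = (u³vu²v)·(u³vu)·(u³vu²v)⁻¹·(u³vu)⁻¹.
  (u³vu²v) · (u³vu) = vu³
  (vu³) · (u³vu²v) = u²vu²
  (u²vu²) · (u³vu) = uv

Answer: uv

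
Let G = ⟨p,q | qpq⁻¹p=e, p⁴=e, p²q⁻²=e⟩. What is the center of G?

An element z ∈ Z(G) iff z commutes with every generator.
For example p² is central: (p²)·p = p³ = p·(p²); (p²)·q = q⁻¹ = q·(p²).
Whereas p ∉ Z(G) since p·q = pq ≠ pq⁻¹ = q·p.
Checking each of the 8 elements this way gives Z(G) = {e, p²}, of order 2.

Answer: {e, p²}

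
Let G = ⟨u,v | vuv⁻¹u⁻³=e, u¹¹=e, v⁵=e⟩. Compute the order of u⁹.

Compute successive powers until reaching e:
  (u⁹)¹ = u⁹, (u⁹)² = u⁷, (u⁹)³ = u⁵, (u⁹)⁴ = u³, (u⁹)⁵ = u, (u⁹)⁶ = u¹⁰, (u⁹)⁷ = u⁸, (u⁹)⁸ = u⁶, (u⁹)⁹ = u⁴, (u⁹)¹⁰ = u², (u⁹)¹¹ = e.
The smallest positive k with (u⁹)ᵏ = e is 11.

Answer: 11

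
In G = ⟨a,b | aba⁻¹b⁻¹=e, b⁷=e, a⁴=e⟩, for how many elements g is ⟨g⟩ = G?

G is cyclic of order 28. An element generates G iff its order is 28, and a cyclic group of order 28 has exactly φ(28) = 12 such elements.

Answer: 12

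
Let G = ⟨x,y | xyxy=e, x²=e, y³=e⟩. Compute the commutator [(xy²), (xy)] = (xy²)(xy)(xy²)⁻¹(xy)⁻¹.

[(xy²), (xy)] = (xy²)·(xy)·(xy²)⁻¹·(xy)⁻¹.
  (xy²) · (xy) = y²
  (y²) · (xy²) = x
  x · (xy) = y

Answer: y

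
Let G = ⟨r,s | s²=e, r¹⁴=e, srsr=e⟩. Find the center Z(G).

An element z ∈ Z(G) iff z commutes with every generator.
For example r⁷ is central: (r⁷)·r = r⁸ = r·(r⁷); (r⁷)·s = r⁷s = s·(r⁷).
Whereas r ∉ Z(G) since r·s = rs ≠ r¹³s = s·r.
Checking each of the 28 elements this way gives Z(G) = {e, r⁷}, of order 2.

Answer: {e, r⁷}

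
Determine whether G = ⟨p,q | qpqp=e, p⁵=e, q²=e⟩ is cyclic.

Every cyclic group is abelian. But p·q = pq while q·p = p⁴q, so p·q ≠ q·p and G is not abelian. Hence G is not cyclic.

Answer: No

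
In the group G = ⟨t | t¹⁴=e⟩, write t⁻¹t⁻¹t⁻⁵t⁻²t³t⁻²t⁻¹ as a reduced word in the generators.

Multiply left to right, reducing at each step:
  (t¹³) · t⁻¹ = t¹²
  (t¹²) · t⁻⁵ = t⁷
  (t⁷) · t⁻² = t⁵
  (t⁵) · t³ = t⁸
  (t⁸) · t⁻² = t⁶
  (t⁶) · t⁻¹ = t⁵

Answer: t⁵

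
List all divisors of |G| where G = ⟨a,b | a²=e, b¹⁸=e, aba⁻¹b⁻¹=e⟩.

|G| = 36 = 2² · 3². By Lagrange's theorem the order of any subgroup divides 36; the divisors of 36 are 1, 2, 3, 4, 6, 9, 12, 18, 36.

Answer: 1, 2, 3, 4, 6, 9, 12, 18, 36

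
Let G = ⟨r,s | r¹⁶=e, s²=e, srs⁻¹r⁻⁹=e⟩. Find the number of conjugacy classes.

The conjugacy classes (representative and size) are:
  [e] (size 1), [r⁹] (size 2), [r²] (size 1), [r³] (size 2), [r⁴] (size 1), [r¹³] (size 2), [r⁶] (size 1), [r¹⁵] (size 2), [r⁸] (size 1), [r¹⁰] (size 1), [r¹²] (size 1), [r¹⁴] (size 1), [s] (size 2), [rs] (size 2), [r²s] (size 2), [r¹¹s] (size 2), [r⁴s] (size 2), [r¹³s] (size 2), [r¹⁴s] (size 2), [r¹⁵s] (size 2).
Class equation: 1 + 2 + 1 + 2 + 1 + 2 + 1 + 2 + 1 + 1 + 1 + 1 + 2 + 2 + 2 + 2 + 2 + 2 + 2 + 2 = 32 = |G|. So G has 20 conjugacy classes.

Answer: 20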